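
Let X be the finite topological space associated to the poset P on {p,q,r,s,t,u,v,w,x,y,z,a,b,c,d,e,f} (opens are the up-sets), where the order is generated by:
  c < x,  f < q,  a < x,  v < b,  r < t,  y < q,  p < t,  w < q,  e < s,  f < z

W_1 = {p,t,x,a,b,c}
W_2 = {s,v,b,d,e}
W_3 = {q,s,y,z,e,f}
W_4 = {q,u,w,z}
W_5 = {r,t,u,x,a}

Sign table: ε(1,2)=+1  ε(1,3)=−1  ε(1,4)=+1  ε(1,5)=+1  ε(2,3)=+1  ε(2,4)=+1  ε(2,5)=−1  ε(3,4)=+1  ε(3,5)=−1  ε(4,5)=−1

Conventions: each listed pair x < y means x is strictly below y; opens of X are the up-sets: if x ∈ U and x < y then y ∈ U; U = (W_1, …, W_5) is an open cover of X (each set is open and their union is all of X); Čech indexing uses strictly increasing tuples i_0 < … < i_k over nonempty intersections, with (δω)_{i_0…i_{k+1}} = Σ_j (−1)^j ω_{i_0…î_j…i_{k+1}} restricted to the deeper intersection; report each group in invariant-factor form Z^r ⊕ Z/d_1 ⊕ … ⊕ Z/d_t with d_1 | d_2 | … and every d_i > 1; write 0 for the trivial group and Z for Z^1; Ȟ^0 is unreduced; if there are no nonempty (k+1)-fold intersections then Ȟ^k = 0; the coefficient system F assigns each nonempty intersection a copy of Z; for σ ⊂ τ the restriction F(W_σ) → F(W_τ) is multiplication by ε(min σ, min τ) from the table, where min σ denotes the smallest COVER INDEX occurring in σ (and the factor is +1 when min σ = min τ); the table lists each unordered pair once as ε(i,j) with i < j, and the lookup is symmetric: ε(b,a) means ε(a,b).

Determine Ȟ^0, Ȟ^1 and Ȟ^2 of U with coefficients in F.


Ȟ^0 = 0; Ȟ^1 = Z/2; Ȟ^2 = 0

intersection data:
  W12={b} W15={t,x,a} W23={s,e} W34={q,z} W45={u}
C dims 5,5; δ0: rk 5, SNF 1^4·2
Ȟ^0 = (5 − 5) − 0 = 0, so Ȟ^0 ≅ 0
Ȟ^1 = (5 − 0) − 5 = 0 plus torsion [2], so Ȟ^1 ≅ Z/2
Ȟ^2 = (0 − 0) − 0 = 0, so Ȟ^2 ≅ 0


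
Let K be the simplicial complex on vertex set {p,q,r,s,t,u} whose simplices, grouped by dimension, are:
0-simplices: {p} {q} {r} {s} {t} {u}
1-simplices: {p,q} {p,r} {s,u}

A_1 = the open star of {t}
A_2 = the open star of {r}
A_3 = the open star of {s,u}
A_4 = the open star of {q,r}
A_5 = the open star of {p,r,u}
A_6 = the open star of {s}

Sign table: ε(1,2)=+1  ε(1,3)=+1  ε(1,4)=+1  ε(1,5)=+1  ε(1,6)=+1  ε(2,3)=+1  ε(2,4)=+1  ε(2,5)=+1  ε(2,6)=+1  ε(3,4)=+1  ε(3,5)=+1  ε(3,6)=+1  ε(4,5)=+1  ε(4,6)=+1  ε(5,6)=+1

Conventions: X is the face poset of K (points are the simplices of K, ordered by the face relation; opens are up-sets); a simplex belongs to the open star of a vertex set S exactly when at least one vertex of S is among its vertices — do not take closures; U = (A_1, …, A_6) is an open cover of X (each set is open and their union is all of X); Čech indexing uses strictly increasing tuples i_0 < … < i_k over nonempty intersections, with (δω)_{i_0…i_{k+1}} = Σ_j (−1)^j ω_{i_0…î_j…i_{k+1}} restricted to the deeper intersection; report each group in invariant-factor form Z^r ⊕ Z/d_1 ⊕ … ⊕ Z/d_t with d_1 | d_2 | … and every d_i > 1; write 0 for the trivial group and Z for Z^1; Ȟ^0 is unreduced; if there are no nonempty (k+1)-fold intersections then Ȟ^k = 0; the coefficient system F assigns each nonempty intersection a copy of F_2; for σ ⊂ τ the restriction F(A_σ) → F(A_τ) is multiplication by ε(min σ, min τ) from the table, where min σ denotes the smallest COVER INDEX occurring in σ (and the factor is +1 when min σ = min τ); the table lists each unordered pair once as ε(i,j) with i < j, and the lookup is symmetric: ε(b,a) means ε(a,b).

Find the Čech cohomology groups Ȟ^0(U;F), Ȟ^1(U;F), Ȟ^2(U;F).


nonempty overlaps:
  A1={{t}} A2={{r},{p,r}} A3={{s},{u},{s,u}} A4={{q},{r},{p,q},{p,r}} A5={{p},{r},{u},{p,q},{p,r},{s,u}} A6={{s},{s,u}}
  A24={{r},{p,r}} A25={{r},{p,r}} A35={{u},{s,u}} A36={{s},{s,u}} A45={{r},{p,q},{p,r}} A56={{s,u}}
  A245={{r},{p,r}} A356={{s,u}}
C dims 6,6,2; δ0: rk_F2 4; δ1: rk_F2 2
degree 0: 6−4−0 = 2 → Ȟ^0 ≅ Z/2 ⊕ Z/2
degree 1: 6−2−4 = 0 → Ȟ^1 ≅ 0
degree 2: 2−0−2 = 0 → Ȟ^2 ≅ 0

Ȟ^0(U;F) ≅ Z/2 ⊕ Z/2,  Ȟ^1(U;F) ≅ 0,  Ȟ^2(U;F) ≅ 0


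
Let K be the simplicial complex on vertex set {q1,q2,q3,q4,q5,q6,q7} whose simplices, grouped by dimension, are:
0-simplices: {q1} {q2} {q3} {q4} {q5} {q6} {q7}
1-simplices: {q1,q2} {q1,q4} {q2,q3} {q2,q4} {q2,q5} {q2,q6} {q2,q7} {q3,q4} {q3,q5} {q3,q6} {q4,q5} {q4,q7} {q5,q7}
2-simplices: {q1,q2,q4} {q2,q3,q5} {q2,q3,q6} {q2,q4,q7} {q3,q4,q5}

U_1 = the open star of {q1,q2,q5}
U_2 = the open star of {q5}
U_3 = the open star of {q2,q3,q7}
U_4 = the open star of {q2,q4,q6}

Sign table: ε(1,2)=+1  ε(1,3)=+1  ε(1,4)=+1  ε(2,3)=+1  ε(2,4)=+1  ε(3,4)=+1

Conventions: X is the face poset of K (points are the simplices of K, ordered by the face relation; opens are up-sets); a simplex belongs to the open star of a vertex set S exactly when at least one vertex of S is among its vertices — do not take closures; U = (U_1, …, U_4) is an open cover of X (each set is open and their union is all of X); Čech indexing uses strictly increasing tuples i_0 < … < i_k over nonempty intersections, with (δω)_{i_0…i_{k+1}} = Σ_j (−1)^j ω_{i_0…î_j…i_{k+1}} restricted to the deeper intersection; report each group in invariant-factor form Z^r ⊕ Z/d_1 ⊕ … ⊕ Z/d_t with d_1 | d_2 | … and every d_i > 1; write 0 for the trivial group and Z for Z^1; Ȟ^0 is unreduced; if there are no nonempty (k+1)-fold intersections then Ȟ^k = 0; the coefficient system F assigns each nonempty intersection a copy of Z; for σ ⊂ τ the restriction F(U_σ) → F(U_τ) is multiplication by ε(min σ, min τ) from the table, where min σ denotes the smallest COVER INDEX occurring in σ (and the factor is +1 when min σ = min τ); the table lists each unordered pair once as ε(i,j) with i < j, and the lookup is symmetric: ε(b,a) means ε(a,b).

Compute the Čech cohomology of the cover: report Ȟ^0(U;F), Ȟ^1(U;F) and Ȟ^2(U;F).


cover nerve:
  U1={{q1},{q2},{q5},{q1,q2},{q1,q4},{q2,q3},{q2,q4},{q2,q5},{q2,q6},{q2,q7},{q3,q5},{q4,q5},{q5,q7},{q1,q2,q4},{q2,q3,q5},{q2,q3,q6},{q2,q4,q7},{q3,q4,q5}} U2={{q5},{q2,q5},{q3,q5},{q4,q5},{q5,q7},{q2,q3,q5},{q3,q4,q5}} U3={{q2},{q3},{q7},{q1,q2},{q2,q3},{q2,q4},{q2,q5},{q2,q6},{q2,q7},{q3,q4},{q3,q5},{q3,q6},{q4,q7},{q5,q7},{q1,q2,q4},{q2,q3,q5},{q2,q3,q6},{q2,q4,q7},{q3,q4,q5}} U4={{q2},{q4},{q6},{q1,q2},{q1,q4},{q2,q3},{q2,q4},{q2,q5},{q2,q6},{q2,q7},{q3,q4},{q3,q6},{q4,q5},{q4,q7},{q1,q2,q4},{q2,q3,q5},{q2,q3,q6},{q2,q4,q7},{q3,q4,q5}}
  U12={{q5},{q2,q5},{q3,q5},{q4,q5},{q5,q7},{q2,q3,q5},{q3,q4,q5}} U13={{q2},{q1,q2},{q2,q3},{q2,q4},{q2,q5},{q2,q6},{q2,q7},{q3,q5},{q5,q7},{q1,q2,q4},{q2,q3,q5},{q2,q3,q6},{q2,q4,q7},{q3,q4,q5}} U14={{q2},{q1,q2},{q1,q4},{q2,q3},{q2,q4},{q2,q5},{q2,q6},{q2,q7},{q4,q5},{q1,q2,q4},{q2,q3,q5},{q2,q3,q6},{q2,q4,q7},{q3,q4,q5}} U23={{q2,q5},{q3,q5},{q5,q7},{q2,q3,q5},{q3,q4,q5}} U24={{q2,q5},{q4,q5},{q2,q3,q5},{q3,q4,q5}} U34={{q2},{q1,q2},{q2,q3},{q2,q4},{q2,q5},{q2,q6},{q2,q7},{q3,q4},{q3,q6},{q4,q7},{q1,q2,q4},{q2,q3,q5},{q2,q3,q6},{q2,q4,q7},{q3,q4,q5}}
  U123={{q2,q5},{q3,q5},{q5,q7},{q2,q3,q5},{q3,q4,q5}} U124={{q2,q5},{q4,q5},{q2,q3,q5},{q3,q4,q5}} U134={{q2},{q1,q2},{q2,q3},{q2,q4},{q2,q5},{q2,q6},{q2,q7},{q1,q2,q4},{q2,q3,q5},{q2,q3,q6},{q2,q4,q7},{q3,q4,q5}} U234={{q2,q5},{q2,q3,q5},{q3,q4,q5}}
  U1234={{q2,q5},{q2,q3,q5},{q3,q4,q5}}
C dims 4,6,4,1; δ0: rk 3, SNF 1^3; δ1: rk 3, SNF 1^3; δ2: rk 1, SNF 1^1
Ȟ^0: (4−3)−0=1 ⇒ Z
Ȟ^1: (6−3)−3=0 ⇒ 0
Ȟ^2: (4−1)−3=0 ⇒ 0

Ȟ^0 = Z,  Ȟ^1 = 0,  Ȟ^2 = 0


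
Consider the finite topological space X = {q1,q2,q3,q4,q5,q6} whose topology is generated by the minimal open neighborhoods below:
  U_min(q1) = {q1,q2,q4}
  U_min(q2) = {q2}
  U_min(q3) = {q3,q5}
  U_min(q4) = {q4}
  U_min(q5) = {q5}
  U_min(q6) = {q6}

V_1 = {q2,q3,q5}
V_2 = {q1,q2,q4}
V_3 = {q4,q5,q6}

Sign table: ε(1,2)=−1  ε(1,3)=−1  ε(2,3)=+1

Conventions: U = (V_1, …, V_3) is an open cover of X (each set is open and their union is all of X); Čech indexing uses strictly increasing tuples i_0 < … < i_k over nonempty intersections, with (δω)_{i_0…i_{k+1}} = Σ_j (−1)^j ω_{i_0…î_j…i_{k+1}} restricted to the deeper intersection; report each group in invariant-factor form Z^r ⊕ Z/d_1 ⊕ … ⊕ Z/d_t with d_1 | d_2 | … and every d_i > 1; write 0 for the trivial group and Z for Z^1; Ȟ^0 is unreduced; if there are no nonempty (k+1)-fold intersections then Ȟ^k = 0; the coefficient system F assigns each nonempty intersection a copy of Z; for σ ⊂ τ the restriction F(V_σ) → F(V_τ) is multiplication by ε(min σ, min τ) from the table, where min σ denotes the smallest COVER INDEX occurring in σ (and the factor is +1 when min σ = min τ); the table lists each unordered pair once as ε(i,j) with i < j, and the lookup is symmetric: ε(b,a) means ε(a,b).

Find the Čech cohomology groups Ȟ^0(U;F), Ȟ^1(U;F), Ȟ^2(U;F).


nonempty overlaps:
  V12={q2} V13={q5} V23={q4}
C dims 3,3; δ0: rk 2, SNF 1^2
degree 0: 3−2−0 = 1 → Ȟ^0 ≅ Z
degree 1: 3−0−2 = 1 → Ȟ^1 ≅ Z
degree 2: 0−0−0 = 0 → Ȟ^2 ≅ 0

Ȟ^0 ≅ Z, Ȟ^1 ≅ Z, Ȟ^2 ≅ 0


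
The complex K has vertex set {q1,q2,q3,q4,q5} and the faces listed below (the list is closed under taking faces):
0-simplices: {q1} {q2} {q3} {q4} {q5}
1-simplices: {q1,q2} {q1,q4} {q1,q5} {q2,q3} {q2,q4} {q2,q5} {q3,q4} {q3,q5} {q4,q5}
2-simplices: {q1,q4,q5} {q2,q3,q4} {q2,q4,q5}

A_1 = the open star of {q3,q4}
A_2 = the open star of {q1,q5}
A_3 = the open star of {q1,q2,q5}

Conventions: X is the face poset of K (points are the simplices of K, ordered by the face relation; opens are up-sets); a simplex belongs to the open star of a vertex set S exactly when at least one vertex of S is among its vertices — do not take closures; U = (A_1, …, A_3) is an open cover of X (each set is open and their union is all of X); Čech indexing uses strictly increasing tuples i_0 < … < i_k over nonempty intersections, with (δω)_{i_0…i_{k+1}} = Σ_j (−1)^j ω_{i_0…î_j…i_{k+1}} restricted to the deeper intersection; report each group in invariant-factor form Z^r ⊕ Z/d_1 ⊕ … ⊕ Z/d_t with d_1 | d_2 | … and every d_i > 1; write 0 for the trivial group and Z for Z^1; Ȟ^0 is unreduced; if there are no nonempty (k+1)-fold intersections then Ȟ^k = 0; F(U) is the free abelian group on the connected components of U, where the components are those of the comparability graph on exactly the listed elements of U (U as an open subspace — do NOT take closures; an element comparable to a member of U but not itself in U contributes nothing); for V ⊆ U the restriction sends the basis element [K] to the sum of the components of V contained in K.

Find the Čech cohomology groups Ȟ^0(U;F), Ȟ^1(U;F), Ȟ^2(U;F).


Ȟ^0(U;F) ≅ Z; Ȟ^1(U;F) ≅ Z; Ȟ^2(U;F) ≅ 0

nerve of the cover:
  A1={{q3},{q4},{q1,q4},{q2,q3},{q2,q4},{q3,q4},{q3,q5},{q4,q5},{q1,q4,q5},{q2,q3,q4},{q2,q4,q5}} A2={{q1},{q5},{q1,q2},{q1,q4},{q1,q5},{q2,q5},{q3,q5},{q4,q5},{q1,q4,q5},{q2,q4,q5}} A3={{q1},{q2},{q5},{q1,q2},{q1,q4},{q1,q5},{q2,q3},{q2,q4},{q2,q5},{q3,q5},{q4,q5},{q1,q4,q5},{q2,q3,q4},{q2,q4,q5}}
  A12={{q1,q4},{q3,q5},{q4,q5},{q1,q4,q5},{q2,q4,q5}} A13={{q1,q4},{q2,q3},{q2,q4},{q3,q5},{q4,q5},{q1,q4,q5},{q2,q3,q4},{q2,q4,q5}} A23={{q1},{q5},{q1,q2},{q1,q4},{q1,q5},{q2,q5},{q3,q5},{q4,q5},{q1,q4,q5},{q2,q4,q5}}
  A123={{q1,q4},{q3,q5},{q4,q5},{q1,q4,q5},{q2,q4,q5}}
components per intersection:
  A1: {{q3},{q4},{q1,q4},{q2,q3},{q2,q4},{q3,q4},{q3,q5},{q4,q5},{q1,q4,q5},{q2,q3,q4},{q2,q4,q5}}
  A2: {{q1},{q5},{q1,q2},{q1,q4},{q1,q5},{q2,q5},{q3,q5},{q4,q5},{q1,q4,q5},{q2,q4,q5}}
  A3: {{q1},{q2},{q5},{q1,q2},{q1,q4},{q1,q5},{q2,q3},{q2,q4},{q2,q5},{q3,q5},{q4,q5},{q1,q4,q5},{q2,q3,q4},{q2,q4,q5}}
  A12: {{q1,q4},{q4,q5},{q1,q4,q5},{q2,q4,q5}} {{q3,q5}}
  A13: {{q1,q4},{q2,q3},{q2,q4},{q4,q5},{q1,q4,q5},{q2,q3,q4},{q2,q4,q5}} {{q3,q5}}
  A23: {{q1},{q5},{q1,q2},{q1,q4},{q1,q5},{q2,q5},{q3,q5},{q4,q5},{q1,q4,q5},{q2,q4,q5}}
  A123: {{q1,q4},{q4,q5},{q1,q4,q5},{q2,q4,q5}} {{q3,q5}}
C dims 3,5,2; δ0: rk 2, SNF 1^2; δ1: rk 2, SNF 1^2
Ȟ^0 = (3 − 2) − 0 = 1, so Ȟ^0 ≅ Z
Ȟ^1 = (5 − 2) − 2 = 1, so Ȟ^1 ≅ Z
Ȟ^2 = (2 − 0) − 2 = 0, so Ȟ^2 ≅ 0


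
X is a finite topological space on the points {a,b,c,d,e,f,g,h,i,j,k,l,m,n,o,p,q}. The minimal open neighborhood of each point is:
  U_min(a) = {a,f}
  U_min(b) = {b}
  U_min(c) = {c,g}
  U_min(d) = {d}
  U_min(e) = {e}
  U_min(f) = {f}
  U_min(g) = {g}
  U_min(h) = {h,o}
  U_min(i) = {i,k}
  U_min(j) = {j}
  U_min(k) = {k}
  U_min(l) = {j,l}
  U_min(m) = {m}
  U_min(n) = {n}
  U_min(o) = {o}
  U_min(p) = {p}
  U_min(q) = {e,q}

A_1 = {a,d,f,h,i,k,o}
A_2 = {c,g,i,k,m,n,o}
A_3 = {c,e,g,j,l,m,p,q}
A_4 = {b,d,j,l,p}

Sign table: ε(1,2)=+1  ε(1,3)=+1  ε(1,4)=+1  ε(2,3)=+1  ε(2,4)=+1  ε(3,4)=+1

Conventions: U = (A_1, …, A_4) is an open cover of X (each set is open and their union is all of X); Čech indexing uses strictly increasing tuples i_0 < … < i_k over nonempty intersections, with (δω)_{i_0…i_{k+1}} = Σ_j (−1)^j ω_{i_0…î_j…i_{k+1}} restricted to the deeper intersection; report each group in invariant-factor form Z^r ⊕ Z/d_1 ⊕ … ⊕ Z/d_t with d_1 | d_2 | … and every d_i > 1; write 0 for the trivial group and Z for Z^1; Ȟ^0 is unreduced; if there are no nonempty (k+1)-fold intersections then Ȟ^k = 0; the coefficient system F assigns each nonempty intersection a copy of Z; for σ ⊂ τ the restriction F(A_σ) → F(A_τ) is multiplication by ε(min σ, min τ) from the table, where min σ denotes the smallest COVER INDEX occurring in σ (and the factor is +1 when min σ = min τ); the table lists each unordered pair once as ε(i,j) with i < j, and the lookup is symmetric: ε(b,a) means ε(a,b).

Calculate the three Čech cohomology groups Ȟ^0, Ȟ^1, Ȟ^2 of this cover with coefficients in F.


Ȟ^0 = Z, Ȟ^1 = Z and Ȟ^2 = 0

nerve of the cover:
  A12={i,k,o} A14={d} A23={c,g,m} A34={j,l,p}
C dims 4,4; δ0: rk 3, SNF 1^3
Ȟ^0 = (4 − 3) − 0 = 1, so Ȟ^0 ≅ Z
Ȟ^1 = (4 − 0) − 3 = 1, so Ȟ^1 ≅ Z
Ȟ^2 = (0 − 0) − 0 = 0, so Ȟ^2 ≅ 0


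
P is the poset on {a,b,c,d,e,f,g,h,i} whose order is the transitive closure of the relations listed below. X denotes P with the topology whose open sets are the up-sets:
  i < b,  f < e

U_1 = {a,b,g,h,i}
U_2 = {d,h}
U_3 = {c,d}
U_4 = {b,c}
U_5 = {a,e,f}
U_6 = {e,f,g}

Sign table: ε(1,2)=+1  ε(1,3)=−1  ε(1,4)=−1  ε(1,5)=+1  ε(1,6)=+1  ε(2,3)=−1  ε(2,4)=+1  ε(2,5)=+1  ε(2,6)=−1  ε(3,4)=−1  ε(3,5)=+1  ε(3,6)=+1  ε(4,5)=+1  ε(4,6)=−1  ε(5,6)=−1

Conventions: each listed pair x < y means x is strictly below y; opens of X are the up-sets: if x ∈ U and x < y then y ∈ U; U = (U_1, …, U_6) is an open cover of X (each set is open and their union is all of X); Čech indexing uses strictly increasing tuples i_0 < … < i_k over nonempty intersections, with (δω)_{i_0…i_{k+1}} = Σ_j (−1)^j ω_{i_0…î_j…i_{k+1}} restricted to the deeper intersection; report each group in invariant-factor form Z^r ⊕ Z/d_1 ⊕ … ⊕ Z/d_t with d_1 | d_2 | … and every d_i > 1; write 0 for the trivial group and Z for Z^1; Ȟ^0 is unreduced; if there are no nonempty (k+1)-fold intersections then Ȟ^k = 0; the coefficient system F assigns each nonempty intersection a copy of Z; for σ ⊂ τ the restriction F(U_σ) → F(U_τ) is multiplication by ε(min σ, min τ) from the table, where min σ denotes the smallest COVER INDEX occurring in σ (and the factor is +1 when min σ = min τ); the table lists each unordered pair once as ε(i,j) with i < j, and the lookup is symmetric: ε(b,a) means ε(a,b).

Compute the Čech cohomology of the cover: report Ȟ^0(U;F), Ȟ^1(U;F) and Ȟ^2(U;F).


nonempty overlaps:
  U12={h} U14={b} U15={a} U16={g} U23={d} U34={c} U56={e,f}
C dims 6,7; δ0: rk 6, SNF 1^5·2
degree 0: 6−6−0 = 0 → Ȟ^0 ≅ 0
degree 1: 7−0−6 = 1 plus torsion [2] → Ȟ^1 ≅ Z ⊕ Z/2
degree 2: 0−0−0 = 0 → Ȟ^2 ≅ 0

Ȟ^0 ≅ 0,  Ȟ^1 ≅ Z ⊕ Z/2,  Ȟ^2 ≅ 0


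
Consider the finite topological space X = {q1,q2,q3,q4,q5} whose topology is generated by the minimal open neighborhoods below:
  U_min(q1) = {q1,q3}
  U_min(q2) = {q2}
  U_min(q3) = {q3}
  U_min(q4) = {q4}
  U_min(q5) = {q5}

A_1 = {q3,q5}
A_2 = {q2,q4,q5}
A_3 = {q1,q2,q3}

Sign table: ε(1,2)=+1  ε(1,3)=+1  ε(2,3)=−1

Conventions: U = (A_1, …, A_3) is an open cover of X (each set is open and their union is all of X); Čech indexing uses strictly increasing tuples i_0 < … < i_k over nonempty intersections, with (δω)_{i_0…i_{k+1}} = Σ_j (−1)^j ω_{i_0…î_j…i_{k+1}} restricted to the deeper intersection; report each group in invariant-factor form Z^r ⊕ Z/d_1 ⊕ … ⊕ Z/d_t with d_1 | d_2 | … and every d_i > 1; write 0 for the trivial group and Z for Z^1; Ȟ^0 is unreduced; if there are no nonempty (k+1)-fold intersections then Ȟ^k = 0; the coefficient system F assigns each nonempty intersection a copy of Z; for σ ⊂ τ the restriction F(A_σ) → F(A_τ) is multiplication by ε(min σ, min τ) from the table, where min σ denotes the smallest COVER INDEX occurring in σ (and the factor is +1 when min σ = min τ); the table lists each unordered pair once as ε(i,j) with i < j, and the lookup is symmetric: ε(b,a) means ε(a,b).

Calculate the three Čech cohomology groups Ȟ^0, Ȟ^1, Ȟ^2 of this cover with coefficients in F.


Ȟ^0 = 0; Ȟ^1 = Z/2; Ȟ^2 = 0

cover nerve:
  A12={q5} A13={q3} A23={q2}
C dims 3,3; δ0: rk 3, SNF 1^2·2
Ȟ^0: (3−3)−0=0 ⇒ 0
Ȟ^1: (3−0)−3=0 plus torsion [2] ⇒ Z/2
Ȟ^2: (0−0)−0=0 ⇒ 0


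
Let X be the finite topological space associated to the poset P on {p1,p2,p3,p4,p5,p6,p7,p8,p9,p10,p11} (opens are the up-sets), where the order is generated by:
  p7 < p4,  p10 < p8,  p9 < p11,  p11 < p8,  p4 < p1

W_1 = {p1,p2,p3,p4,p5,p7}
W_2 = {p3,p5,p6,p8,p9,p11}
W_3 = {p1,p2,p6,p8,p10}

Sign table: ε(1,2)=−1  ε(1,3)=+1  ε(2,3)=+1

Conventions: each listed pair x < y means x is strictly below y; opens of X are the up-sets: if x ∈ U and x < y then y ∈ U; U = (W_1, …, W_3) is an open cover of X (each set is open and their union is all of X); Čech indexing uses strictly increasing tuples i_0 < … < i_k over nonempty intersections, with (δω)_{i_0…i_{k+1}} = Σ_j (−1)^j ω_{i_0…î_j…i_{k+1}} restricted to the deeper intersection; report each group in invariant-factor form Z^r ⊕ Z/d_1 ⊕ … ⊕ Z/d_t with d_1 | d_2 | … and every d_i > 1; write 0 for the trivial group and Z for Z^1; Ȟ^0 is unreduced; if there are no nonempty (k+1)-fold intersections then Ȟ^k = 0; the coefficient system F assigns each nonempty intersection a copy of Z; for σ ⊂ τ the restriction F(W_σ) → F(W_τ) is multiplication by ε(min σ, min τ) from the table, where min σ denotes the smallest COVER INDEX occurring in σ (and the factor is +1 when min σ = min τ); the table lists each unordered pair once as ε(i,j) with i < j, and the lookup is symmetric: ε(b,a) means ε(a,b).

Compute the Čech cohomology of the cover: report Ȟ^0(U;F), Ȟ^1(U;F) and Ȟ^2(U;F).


nonempty overlaps:
  W12={p3,p5} W13={p1,p2} W23={p6,p8}
C dims 3,3; δ0: rk 3, SNF 1^2·2
degree 0: 3−3−0 = 0 → Ȟ^0 ≅ 0
degree 1: 3−0−3 = 0 plus torsion [2] → Ȟ^1 ≅ Z/2
degree 2: 0−0−0 = 0 → Ȟ^2 ≅ 0

Ȟ^0 = 0, Ȟ^1 = Z/2 and Ȟ^2 = 0


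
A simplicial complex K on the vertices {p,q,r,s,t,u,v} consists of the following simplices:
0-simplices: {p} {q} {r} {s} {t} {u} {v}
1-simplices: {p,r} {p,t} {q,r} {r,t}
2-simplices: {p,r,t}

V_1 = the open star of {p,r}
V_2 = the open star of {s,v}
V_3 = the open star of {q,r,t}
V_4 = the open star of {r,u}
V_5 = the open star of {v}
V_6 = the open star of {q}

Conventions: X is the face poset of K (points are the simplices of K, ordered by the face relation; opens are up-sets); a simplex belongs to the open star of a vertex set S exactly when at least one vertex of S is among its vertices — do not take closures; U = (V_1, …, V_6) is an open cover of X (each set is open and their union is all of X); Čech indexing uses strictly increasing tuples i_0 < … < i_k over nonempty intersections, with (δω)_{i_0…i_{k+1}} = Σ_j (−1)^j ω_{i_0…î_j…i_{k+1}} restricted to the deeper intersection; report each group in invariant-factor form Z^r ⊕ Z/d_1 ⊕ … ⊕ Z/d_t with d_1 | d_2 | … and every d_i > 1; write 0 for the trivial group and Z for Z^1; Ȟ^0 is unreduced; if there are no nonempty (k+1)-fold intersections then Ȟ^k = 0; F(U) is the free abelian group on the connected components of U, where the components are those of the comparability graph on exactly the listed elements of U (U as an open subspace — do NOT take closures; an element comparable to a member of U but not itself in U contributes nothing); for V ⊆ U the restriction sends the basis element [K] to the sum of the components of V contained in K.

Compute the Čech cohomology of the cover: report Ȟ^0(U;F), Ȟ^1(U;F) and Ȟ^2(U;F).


Ȟ^0 ≅ Z^4, Ȟ^1 ≅ 0, Ȟ^2 ≅ 0

cover nerve:
  V1={{p},{r},{p,r},{p,t},{q,r},{r,t},{p,r,t}} V2={{s},{v}} V3={{q},{r},{t},{p,r},{p,t},{q,r},{r,t},{p,r,t}} V4={{r},{u},{p,r},{q,r},{r,t},{p,r,t}} V5={{v}} V6={{q},{q,r}}
  V13={{r},{p,r},{p,t},{q,r},{r,t},{p,r,t}} V14={{r},{p,r},{q,r},{r,t},{p,r,t}} V16={{q,r}} V25={{v}} V34={{r},{p,r},{q,r},{r,t},{p,r,t}} V36={{q},{q,r}} V46={{q,r}}
  V134={{r},{p,r},{q,r},{r,t},{p,r,t}} V136={{q,r}} V146={{q,r}} V346={{q,r}}
  V1346={{q,r}}
components per intersection:
  V1: {{p},{r},{p,r},{p,t},{q,r},{r,t},{p,r,t}}
  V2: {{s}} {{v}}
  V3: {{q},{r},{t},{p,r},{p,t},{q,r},{r,t},{p,r,t}}
  V4: {{r},{p,r},{q,r},{r,t},{p,r,t}} {{u}}
  V5: {{v}}
  V6: {{q},{q,r}}
  V13: {{r},{p,r},{p,t},{q,r},{r,t},{p,r,t}}
  V14: {{r},{p,r},{q,r},{r,t},{p,r,t}}
  V16: {{q,r}}
  V25: {{v}}
  V34: {{r},{p,r},{q,r},{r,t},{p,r,t}}
  V36: {{q},{q,r}}
  V46: {{q,r}}
  V134: {{r},{p,r},{q,r},{r,t},{p,r,t}}
  V136: {{q,r}}
  V146: {{q,r}}
  V346: {{q,r}}
  V1346: {{q,r}}
C dims 8,7,4,1; δ0: rk 4, SNF 1^4; δ1: rk 3, SNF 1^3; δ2: rk 1, SNF 1^1
Ȟ^0: (8−4)−0=4 ⇒ Z^4
Ȟ^1: (7−3)−4=0 ⇒ 0
Ȟ^2: (4−1)−3=0 ⇒ 0


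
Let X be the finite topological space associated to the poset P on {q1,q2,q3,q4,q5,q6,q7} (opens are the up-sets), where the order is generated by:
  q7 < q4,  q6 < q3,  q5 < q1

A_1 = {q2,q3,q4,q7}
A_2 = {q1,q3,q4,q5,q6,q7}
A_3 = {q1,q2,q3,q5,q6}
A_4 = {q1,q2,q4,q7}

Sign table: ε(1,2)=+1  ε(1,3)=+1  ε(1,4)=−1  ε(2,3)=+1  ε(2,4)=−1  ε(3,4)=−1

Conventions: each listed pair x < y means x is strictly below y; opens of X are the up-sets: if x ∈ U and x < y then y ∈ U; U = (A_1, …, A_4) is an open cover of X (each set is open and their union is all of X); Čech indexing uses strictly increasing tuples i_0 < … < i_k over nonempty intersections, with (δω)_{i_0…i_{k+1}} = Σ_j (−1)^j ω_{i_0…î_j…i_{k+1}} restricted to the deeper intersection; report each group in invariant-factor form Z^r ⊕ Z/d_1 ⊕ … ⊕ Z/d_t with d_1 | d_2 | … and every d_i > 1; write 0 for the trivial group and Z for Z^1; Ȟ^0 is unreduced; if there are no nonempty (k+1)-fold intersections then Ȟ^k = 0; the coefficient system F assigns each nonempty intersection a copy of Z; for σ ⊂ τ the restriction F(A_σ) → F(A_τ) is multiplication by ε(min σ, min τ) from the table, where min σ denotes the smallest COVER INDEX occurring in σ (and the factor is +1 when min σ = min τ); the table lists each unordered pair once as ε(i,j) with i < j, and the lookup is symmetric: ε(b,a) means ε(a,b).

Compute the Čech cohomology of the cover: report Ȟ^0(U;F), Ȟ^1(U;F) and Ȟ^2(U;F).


Ȟ^0(U;F) ≅ Z, Ȟ^1(U;F) ≅ 0 and Ȟ^2(U;F) ≅ Z

nerve simplices:
  A12={q3,q4,q7} A13={q2,q3} A14={q2,q4,q7} A23={q1,q3,q5,q6} A24={q1,q4,q7} A34={q1,q2}
  A123={q3} A124={q4,q7} A134={q2} A234={q1}
C dims 4,6,4; δ0: rk 3, SNF 1^3; δ1: rk 3, SNF 1^3
degree 0: 4−3−0 = 1 → Ȟ^0 ≅ Z
degree 1: 6−3−3 = 0 → Ȟ^1 ≅ 0
degree 2: 4−0−3 = 1 → Ȟ^2 ≅ Z


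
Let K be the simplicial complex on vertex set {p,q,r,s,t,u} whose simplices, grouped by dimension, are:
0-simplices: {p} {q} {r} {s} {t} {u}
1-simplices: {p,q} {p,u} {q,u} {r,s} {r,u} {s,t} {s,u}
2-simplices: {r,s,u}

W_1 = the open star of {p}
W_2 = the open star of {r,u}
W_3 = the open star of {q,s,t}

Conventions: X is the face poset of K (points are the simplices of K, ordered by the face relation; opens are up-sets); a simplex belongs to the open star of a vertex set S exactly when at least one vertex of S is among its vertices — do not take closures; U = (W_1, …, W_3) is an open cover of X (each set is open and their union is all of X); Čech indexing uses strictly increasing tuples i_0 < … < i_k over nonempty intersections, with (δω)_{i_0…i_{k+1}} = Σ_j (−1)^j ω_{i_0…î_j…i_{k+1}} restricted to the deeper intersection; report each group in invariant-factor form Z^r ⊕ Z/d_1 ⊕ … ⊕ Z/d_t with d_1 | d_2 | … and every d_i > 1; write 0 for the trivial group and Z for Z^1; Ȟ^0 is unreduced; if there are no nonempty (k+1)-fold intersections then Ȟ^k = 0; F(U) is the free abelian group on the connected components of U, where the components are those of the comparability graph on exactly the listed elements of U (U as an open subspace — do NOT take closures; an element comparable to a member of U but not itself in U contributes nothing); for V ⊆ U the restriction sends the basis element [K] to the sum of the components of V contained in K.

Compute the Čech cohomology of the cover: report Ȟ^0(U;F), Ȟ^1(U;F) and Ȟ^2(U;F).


Ȟ^0(U;F) ≅ Z; Ȟ^1(U;F) ≅ Z; Ȟ^2(U;F) ≅ 0

nerve simplices:
  W1={{p},{p,q},{p,u}} W2={{r},{u},{p,u},{q,u},{r,s},{r,u},{s,u},{r,s,u}} W3={{q},{s},{t},{p,q},{q,u},{r,s},{s,t},{s,u},{r,s,u}}
  W12={{p,u}} W13={{p,q}} W23={{q,u},{r,s},{s,u},{r,s,u}}
components per intersection:
  W1: {{p},{p,q},{p,u}}
  W2: {{r},{u},{p,u},{q,u},{r,s},{r,u},{s,u},{r,s,u}}
  W3: {{q},{p,q},{q,u}} {{s},{t},{r,s},{s,t},{s,u},{r,s,u}}
  W12: {{p,u}}
  W13: {{p,q}}
  W23: {{q,u}} {{r,s},{s,u},{r,s,u}}
C dims 4,4; δ0: rk 3, SNF 1^3
degree 0: 4−3−0 = 1 → Ȟ^0 ≅ Z
degree 1: 4−0−3 = 1 → Ȟ^1 ≅ Z
degree 2: 0−0−0 = 0 → Ȟ^2 ≅ 0


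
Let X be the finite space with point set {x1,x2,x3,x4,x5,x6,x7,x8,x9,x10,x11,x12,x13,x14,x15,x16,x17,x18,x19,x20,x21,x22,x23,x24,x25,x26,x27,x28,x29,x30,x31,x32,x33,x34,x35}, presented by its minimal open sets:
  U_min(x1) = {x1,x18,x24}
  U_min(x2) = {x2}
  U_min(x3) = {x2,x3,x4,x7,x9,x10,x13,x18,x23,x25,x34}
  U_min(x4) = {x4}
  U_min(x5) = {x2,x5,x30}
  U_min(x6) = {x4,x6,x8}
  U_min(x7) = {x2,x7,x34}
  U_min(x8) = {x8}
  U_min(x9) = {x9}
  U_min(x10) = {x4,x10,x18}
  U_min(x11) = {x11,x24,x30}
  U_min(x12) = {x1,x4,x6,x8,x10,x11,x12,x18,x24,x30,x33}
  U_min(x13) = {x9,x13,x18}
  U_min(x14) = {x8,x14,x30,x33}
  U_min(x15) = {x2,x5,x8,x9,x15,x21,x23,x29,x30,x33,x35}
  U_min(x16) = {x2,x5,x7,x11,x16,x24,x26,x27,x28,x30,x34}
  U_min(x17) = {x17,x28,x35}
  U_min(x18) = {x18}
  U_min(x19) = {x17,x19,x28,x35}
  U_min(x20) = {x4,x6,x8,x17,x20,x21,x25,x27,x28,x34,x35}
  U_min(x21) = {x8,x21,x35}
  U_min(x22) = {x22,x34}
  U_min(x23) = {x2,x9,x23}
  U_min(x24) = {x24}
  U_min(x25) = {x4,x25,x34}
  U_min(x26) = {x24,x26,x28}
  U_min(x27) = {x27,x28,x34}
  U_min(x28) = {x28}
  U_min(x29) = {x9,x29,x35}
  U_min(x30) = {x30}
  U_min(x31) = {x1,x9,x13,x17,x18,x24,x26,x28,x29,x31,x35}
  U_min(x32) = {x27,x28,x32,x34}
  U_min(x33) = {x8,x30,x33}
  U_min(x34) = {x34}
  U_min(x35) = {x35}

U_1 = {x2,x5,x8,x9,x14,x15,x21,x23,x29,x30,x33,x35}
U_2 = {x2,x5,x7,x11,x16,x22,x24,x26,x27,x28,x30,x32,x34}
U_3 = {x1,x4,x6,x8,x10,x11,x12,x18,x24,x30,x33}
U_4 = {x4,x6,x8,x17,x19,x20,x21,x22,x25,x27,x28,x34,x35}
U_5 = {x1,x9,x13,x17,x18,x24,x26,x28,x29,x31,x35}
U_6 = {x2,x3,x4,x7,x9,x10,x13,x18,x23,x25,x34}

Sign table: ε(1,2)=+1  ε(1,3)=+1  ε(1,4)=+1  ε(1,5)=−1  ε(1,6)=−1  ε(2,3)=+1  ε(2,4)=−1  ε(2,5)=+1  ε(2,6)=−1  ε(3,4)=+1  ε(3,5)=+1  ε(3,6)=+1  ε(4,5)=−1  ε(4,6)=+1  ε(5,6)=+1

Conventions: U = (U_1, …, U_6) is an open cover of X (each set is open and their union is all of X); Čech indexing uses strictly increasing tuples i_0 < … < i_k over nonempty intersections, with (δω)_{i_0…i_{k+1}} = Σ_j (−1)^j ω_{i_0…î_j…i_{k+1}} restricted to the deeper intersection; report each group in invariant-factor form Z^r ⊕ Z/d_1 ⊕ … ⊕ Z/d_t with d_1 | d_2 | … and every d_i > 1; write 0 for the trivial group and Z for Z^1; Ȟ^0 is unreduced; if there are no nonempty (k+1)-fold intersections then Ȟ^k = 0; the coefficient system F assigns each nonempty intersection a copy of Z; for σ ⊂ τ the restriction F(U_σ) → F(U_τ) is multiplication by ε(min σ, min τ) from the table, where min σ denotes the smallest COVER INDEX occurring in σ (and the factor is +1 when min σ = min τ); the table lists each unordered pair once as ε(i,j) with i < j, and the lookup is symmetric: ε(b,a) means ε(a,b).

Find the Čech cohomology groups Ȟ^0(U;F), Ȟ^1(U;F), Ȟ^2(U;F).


Ȟ^0 ≅ 0, Ȟ^1 ≅ Z/2, Ȟ^2 ≅ Z

nonempty overlaps:
  U12={x2,x5,x30} U13={x8,x30,x33} U14={x8,x21,x35} U15={x9,x29,x35} U16={x2,x9,x23} U23={x11,x24,x30} U24={x22,x27,x28,x34} U25={x24,x26,x28} U26={x2,x7,x34} U34={x4,x6,x8} U35={x1,x18,x24} U36={x4,x10,x18} U45={x17,x28,x35} U46={x4,x25,x34} U56={x9,x13,x18}
  U123={x30} U126={x2} U134={x8} U145={x35} U156={x9} U235={x24} U245={x28} U246={x34} U346={x4} U356={x18}
C dims 6,15,10; δ0: rk 6, SNF 1^5·2; δ1: rk 9, SNF 1^9
degree 0: 6−6−0 = 0 → Ȟ^0 ≅ 0
degree 1: 15−9−6 = 0 plus torsion [2] → Ȟ^1 ≅ Z/2
degree 2: 10−0−9 = 1 → Ȟ^2 ≅ Z


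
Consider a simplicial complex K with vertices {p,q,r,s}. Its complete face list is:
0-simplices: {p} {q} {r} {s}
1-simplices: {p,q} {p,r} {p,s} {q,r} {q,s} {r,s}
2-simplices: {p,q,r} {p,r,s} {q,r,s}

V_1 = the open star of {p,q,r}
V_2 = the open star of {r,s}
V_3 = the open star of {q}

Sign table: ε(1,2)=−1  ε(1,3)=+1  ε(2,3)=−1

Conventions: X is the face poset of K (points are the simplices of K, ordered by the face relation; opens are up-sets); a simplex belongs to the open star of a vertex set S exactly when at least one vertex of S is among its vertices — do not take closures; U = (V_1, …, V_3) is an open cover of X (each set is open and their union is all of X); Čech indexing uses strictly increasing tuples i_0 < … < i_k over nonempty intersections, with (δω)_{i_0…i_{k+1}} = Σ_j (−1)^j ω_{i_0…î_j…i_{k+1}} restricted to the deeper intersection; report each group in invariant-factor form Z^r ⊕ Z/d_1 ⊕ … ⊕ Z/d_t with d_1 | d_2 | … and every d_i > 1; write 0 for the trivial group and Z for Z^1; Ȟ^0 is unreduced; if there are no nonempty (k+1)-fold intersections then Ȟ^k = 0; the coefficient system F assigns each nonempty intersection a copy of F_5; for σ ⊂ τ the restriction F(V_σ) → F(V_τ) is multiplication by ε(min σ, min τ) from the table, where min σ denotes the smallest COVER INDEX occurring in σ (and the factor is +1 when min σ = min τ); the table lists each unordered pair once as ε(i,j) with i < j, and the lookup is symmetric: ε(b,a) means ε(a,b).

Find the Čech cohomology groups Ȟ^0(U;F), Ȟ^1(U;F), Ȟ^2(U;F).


Ȟ^0 ≅ Z/5, Ȟ^1 ≅ 0 and Ȟ^2 ≅ 0

nerve of the cover:
  V1={{p},{q},{r},{p,q},{p,r},{p,s},{q,r},{q,s},{r,s},{p,q,r},{p,r,s},{q,r,s}} V2={{r},{s},{p,r},{p,s},{q,r},{q,s},{r,s},{p,q,r},{p,r,s},{q,r,s}} V3={{q},{p,q},{q,r},{q,s},{p,q,r},{q,r,s}}
  V12={{r},{p,r},{p,s},{q,r},{q,s},{r,s},{p,q,r},{p,r,s},{q,r,s}} V13={{q},{p,q},{q,r},{q,s},{p,q,r},{q,r,s}} V23={{q,r},{q,s},{p,q,r},{q,r,s}}
  V123={{q,r},{q,s},{p,q,r},{q,r,s}}
C dims 3,3,1; δ0: rk_F5 2; δ1: rk_F5 1
Ȟ^0 = (3 − 2) − 0 = 1, so Ȟ^0 ≅ Z/5
Ȟ^1 = (3 − 1) − 2 = 0, so Ȟ^1 ≅ 0
Ȟ^2 = (1 − 0) − 1 = 0, so Ȟ^2 ≅ 0


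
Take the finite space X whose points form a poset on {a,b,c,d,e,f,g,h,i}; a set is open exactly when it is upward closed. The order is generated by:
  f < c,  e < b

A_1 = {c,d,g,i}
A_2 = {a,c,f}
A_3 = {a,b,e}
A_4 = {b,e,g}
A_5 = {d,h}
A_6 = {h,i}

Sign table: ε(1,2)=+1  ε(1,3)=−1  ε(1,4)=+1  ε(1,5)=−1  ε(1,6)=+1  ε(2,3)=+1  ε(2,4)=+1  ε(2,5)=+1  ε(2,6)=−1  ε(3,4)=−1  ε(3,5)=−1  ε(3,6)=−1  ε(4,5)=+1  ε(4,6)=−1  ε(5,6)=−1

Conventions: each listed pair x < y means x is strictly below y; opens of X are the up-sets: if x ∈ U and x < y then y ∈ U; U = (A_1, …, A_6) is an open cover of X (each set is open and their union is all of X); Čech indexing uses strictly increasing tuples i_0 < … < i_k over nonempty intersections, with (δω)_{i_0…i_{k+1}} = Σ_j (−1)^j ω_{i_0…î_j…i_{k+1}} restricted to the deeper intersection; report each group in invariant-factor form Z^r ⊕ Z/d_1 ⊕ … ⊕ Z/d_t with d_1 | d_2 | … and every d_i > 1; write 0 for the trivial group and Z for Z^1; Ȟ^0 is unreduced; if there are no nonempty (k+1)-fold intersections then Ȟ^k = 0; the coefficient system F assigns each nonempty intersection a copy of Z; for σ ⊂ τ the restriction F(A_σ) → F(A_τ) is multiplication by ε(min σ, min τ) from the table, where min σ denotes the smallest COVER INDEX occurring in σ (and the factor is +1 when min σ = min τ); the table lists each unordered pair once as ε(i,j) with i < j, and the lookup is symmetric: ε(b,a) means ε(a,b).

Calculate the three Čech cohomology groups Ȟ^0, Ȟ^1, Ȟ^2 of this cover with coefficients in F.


nonempty overlaps:
  A12={c} A14={g} A15={d} A16={i} A23={a} A34={b,e} A56={h}
C dims 6,7; δ0: rk 6, SNF 1^5·2
degree 0: 6−6−0 = 0 → Ȟ^0 ≅ 0
degree 1: 7−0−6 = 1 plus torsion [2] → Ȟ^1 ≅ Z ⊕ Z/2
degree 2: 0−0−0 = 0 → Ȟ^2 ≅ 0

Ȟ^0 = 0, Ȟ^1 = Z ⊕ Z/2, Ȟ^2 = 0


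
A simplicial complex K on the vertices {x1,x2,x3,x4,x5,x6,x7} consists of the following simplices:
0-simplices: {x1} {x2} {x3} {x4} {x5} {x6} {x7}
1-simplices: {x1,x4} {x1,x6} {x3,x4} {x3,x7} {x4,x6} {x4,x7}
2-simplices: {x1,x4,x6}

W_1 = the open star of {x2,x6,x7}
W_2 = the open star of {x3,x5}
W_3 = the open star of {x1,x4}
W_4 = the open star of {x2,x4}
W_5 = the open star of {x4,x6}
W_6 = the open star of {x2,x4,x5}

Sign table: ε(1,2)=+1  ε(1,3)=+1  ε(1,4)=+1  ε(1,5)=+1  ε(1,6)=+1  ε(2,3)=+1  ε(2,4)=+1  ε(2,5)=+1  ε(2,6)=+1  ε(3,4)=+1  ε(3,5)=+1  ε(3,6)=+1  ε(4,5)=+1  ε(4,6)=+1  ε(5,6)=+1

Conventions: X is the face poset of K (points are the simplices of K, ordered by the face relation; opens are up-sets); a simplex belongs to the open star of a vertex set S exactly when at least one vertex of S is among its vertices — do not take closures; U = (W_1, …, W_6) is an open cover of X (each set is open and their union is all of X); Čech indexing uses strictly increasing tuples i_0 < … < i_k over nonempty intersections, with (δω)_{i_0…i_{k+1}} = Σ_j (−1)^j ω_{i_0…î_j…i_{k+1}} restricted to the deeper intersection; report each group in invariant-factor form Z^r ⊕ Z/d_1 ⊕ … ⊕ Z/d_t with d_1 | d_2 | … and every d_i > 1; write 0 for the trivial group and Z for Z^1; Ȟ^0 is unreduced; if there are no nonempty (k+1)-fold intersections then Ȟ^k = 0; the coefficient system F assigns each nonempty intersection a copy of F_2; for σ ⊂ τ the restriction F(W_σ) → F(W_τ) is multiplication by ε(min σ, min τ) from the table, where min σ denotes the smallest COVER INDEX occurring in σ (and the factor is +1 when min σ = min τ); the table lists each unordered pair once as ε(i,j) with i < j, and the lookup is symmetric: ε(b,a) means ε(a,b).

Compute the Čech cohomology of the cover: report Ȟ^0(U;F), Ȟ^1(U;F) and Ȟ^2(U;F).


nonempty intersections:
  W1={{x2},{x6},{x7},{x1,x6},{x3,x7},{x4,x6},{x4,x7},{x1,x4,x6}} W2={{x3},{x5},{x3,x4},{x3,x7}} W3={{x1},{x4},{x1,x4},{x1,x6},{x3,x4},{x4,x6},{x4,x7},{x1,x4,x6}} W4={{x2},{x4},{x1,x4},{x3,x4},{x4,x6},{x4,x7},{x1,x4,x6}} W5={{x4},{x6},{x1,x4},{x1,x6},{x3,x4},{x4,x6},{x4,x7},{x1,x4,x6}} W6={{x2},{x4},{x5},{x1,x4},{x3,x4},{x4,x6},{x4,x7},{x1,x4,x6}}
  W12={{x3,x7}} W13={{x1,x6},{x4,x6},{x4,x7},{x1,x4,x6}} W14={{x2},{x4,x6},{x4,x7},{x1,x4,x6}} W15={{x6},{x1,x6},{x4,x6},{x4,x7},{x1,x4,x6}} W16={{x2},{x4,x6},{x4,x7},{x1,x4,x6}} W23={{x3,x4}} W24={{x3,x4}} W25={{x3,x4}} W26={{x5},{x3,x4}} W34={{x4},{x1,x4},{x3,x4},{x4,x6},{x4,x7},{x1,x4,x6}} W35={{x4},{x1,x4},{x1,x6},{x3,x4},{x4,x6},{x4,x7},{x1,x4,x6}} W36={{x4},{x1,x4},{x3,x4},{x4,x6},{x4,x7},{x1,x4,x6}} W45={{x4},{x1,x4},{x3,x4},{x4,x6},{x4,x7},{x1,x4,x6}} W46={{x2},{x4},{x1,x4},{x3,x4},{x4,x6},{x4,x7},{x1,x4,x6}} W56={{x4},{x1,x4},{x3,x4},{x4,x6},{x4,x7},{x1,x4,x6}}
  W134={{x4,x6},{x4,x7},{x1,x4,x6}} W135={{x1,x6},{x4,x6},{x4,x7},{x1,x4,x6}} W136={{x4,x6},{x4,x7},{x1,x4,x6}} W145={{x4,x6},{x4,x7},{x1,x4,x6}} W146={{x2},{x4,x6},{x4,x7},{x1,x4,x6}} W156={{x4,x6},{x4,x7},{x1,x4,x6}} W234={{x3,x4}} W235={{x3,x4}} W236={{x3,x4}} W245={{x3,x4}} W246={{x3,x4}} W256={{x3,x4}} W345={{x4},{x1,x4},{x3,x4},{x4,x6},{x4,x7},{x1,x4,x6}} W346={{x4},{x1,x4},{x3,x4},{x4,x6},{x4,x7},{x1,x4,x6}} W356={{x4},{x1,x4},{x3,x4},{x4,x6},{x4,x7},{x1,x4,x6}} W456={{x4},{x1,x4},{x3,x4},{x4,x6},{x4,x7},{x1,x4,x6}}
  W1345={{x4,x6},{x4,x7},{x1,x4,x6}} W1346={{x4,x6},{x4,x7},{x1,x4,x6}} W1356={{x4,x6},{x4,x7},{x1,x4,x6}} W1456={{x4,x6},{x4,x7},{x1,x4,x6}} W2345={{x3,x4}} W2346={{x3,x4}} W2356={{x3,x4}} W2456={{x3,x4}} W3456={{x4},{x1,x4},{x3,x4},{x4,x6},{x4,x7},{x1,x4,x6}}
  W13456={{x4,x6},{x4,x7},{x1,x4,x6}} W23456={{x3,x4}}
C dims 6,15,16,9; δ0: rk_F2 5; δ1: rk_F2 9; δ2: rk_F2 7
Ȟ^0: (6−5)−0=1 ⇒ Z/2
Ȟ^1: (15−9)−5=1 ⇒ Z/2
Ȟ^2: (16−7)−9=0 ⇒ 0

Ȟ^0 = Z/2, Ȟ^1 = Z/2, Ȟ^2 = 0


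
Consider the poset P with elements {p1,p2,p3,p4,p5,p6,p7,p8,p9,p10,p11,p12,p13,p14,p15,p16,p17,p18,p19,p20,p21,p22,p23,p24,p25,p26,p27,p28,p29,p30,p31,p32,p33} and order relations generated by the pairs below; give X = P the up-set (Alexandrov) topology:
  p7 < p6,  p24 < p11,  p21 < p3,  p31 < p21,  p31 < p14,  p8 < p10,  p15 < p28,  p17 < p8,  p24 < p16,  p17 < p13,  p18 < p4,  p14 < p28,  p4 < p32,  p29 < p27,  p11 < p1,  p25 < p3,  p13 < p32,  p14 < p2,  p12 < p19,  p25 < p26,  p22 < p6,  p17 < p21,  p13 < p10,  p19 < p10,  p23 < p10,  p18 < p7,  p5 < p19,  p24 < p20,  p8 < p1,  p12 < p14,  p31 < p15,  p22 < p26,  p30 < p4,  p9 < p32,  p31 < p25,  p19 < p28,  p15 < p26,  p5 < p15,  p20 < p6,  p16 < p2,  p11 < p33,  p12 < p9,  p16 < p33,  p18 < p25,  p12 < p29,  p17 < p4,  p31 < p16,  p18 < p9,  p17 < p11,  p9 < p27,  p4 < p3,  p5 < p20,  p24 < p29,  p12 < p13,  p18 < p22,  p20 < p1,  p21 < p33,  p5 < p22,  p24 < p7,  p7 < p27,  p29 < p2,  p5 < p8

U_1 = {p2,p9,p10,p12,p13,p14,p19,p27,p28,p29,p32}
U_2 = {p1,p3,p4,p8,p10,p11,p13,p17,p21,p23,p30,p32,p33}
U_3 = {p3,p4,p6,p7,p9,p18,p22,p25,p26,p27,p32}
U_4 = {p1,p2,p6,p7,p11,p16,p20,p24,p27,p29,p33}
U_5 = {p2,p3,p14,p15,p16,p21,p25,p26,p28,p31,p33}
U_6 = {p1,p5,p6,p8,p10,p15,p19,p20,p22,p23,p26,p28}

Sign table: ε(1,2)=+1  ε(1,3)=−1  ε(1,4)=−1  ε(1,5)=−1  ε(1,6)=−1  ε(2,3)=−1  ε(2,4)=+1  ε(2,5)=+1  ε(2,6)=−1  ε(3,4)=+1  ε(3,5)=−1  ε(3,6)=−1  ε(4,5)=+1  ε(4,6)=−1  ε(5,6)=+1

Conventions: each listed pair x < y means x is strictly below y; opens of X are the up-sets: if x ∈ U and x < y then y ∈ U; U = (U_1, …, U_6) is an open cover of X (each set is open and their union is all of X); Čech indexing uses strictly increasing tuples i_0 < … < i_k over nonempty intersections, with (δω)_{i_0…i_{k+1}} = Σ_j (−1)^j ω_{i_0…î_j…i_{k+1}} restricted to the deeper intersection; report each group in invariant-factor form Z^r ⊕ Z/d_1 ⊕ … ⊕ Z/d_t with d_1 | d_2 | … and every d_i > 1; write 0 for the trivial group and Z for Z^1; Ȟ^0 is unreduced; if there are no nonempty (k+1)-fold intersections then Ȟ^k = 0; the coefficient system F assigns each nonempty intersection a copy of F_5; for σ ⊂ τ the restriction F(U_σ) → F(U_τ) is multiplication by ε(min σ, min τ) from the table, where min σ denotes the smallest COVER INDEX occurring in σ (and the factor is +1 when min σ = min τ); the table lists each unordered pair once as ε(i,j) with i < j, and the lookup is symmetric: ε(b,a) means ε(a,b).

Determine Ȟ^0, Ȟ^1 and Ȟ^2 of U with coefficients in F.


nonempty overlaps:
  U12={p10,p13,p32} U13={p9,p27,p32} U14={p2,p27,p29} U15={p2,p14,p28} U16={p10,p19,p28} U23={p3,p4,p32} U24={p1,p11,p33} U25={p3,p21,p33} U26={p1,p8,p10,p23} U34={p6,p7,p27} U35={p3,p25,p26} U36={p6,p22,p26} U45={p2,p16,p33} U46={p1,p6,p20} U56={p15,p26,p28}
  U123={p32} U126={p10} U134={p27} U145={p2} U156={p28} U235={p3} U245={p33} U246={p1} U346={p6} U356={p26}
C dims 6,15,10; δ0: rk_F5 6; δ1: rk_F5 9
degree 0: 6−6−0 = 0 → Ȟ^0 ≅ 0
degree 1: 15−9−6 = 0 → Ȟ^1 ≅ 0
degree 2: 10−0−9 = 1 → Ȟ^2 ≅ Z/5

Ȟ^0 ≅ 0,  Ȟ^1 ≅ 0,  Ȟ^2 ≅ Z/5
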